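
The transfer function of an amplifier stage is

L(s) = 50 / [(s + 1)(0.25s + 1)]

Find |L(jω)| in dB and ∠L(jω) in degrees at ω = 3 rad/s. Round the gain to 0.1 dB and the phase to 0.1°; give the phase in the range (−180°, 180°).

At ω = 3 rad/s:
pole (1 + j3·1) = 1 + j3 → |·| ≈ 3.1623, ∠ ≈ 71.57°
pole (1 + j3·0.25) = 1 + j0.75 → |·| ≈ 1.25, ∠ ≈ 36.87°
|L| = 50 · 1 / (3.1623 · 1.25) ≈ 12.649
Gain = 20 log₁₀(12.649) ≈ 22.04 dB
∠L = (0°) − (71.57° + 36.87°) = -108.44°

22.0 dB, -108.4°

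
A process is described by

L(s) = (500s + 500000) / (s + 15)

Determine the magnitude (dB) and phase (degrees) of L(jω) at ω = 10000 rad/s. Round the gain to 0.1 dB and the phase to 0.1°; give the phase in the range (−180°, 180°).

Substitute s = j10000:
Numerator: 500(j10000) + 500000 = 500000 + j5000000
Denominator: (j10000) + 15 = 15 + j10000
|N| = √(500000² + 5000000²) ≈ 5.0249e+06, ∠N ≈ 84.29°
|D| = √(15² + 10000²) ≈ 10000, ∠D ≈ 89.91°
|L| = 5.0249e+06 / 10000 ≈ 502.49
Gain = 20 log₁₀(502.49) ≈ 54.02 dB
∠L = 84.29° − 89.91° = -5.62°

54.0 dB, -5.6°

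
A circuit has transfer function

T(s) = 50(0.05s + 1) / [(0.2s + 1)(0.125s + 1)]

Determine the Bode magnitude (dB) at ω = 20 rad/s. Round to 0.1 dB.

16.1 dB

At ω = 20 rad/s:
zero (1 + j20·0.05) = 1 + j1 → |·| ≈ 1.4142, ∠ ≈ 45.00°
pole (1 + j20·0.2) = 1 + j4 → |·| ≈ 4.1231, ∠ ≈ 75.96°
pole (1 + j20·0.125) = 1 + j2.5 → |·| ≈ 2.6926, ∠ ≈ 68.20°
|T| = 50 · 1.4142 / (4.1231 · 2.6926) ≈ 6.3692
Gain = 20 log₁₀(6.3692) ≈ 16.08 dB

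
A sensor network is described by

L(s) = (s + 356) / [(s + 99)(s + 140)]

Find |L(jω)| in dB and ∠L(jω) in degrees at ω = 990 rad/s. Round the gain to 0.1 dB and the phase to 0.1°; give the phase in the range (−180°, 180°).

-59.5 dB, -96.0°

At s = jω = j990:
zero (s+356): 356 + j990 → |·| = √(356²+990²) = √1106836 ≈ 1052.1, ∠ = arctan(990/356) ≈ 70.22°
pole (s+99): 99 + j990 → |·| = √(99²+990²) = √989901 ≈ 994.94, ∠ = arctan(990/99) ≈ 84.29°
pole (s+140): 140 + j990 → |·| = √(140²+990²) = √999700 ≈ 999.85, ∠ = arctan(990/140) ≈ 81.95°
|L| = 1 · 1052.1 / 9.9479e+05 ≈ 0.0010576
Gain = 20 log₁₀(0.0010576) ≈ -59.51 dB
∠L = 70.22° − 166.24° = -96.02°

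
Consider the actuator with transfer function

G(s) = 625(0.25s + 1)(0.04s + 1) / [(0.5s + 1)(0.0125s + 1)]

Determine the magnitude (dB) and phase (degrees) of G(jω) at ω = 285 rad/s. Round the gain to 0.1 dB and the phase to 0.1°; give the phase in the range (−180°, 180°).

59.7 dB, 10.3°

At ω = 285 rad/s:
zero (1 + j285·0.25) = 1 + j71.25 → |·| ≈ 71.257, ∠ ≈ 89.20°
zero (1 + j285·0.04) = 1 + j11.4 → |·| ≈ 11.444, ∠ ≈ 84.99°
pole (1 + j285·0.5) = 1 + j142.5 → |·| ≈ 142.5, ∠ ≈ 89.60°
pole (1 + j285·0.0125) = 1 + j3.5625 → |·| ≈ 3.7002, ∠ ≈ 74.32°
|G| = 625 · 71.257 · 11.444 / (142.5 · 3.7002) ≈ 966.6
Gain = 20 log₁₀(966.6) ≈ 59.70 dB
∠G = (89.20° + 84.99°) − (89.60° + 74.32°) = 10.27°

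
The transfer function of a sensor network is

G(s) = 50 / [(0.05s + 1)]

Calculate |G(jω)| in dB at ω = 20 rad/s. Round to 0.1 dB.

At ω = 20 rad/s:
pole (1 + j20·0.05) = 1 + j1 → |·| ≈ 1.4142, ∠ ≈ 45.00°
|G| = 50 · 1 / (1.4142) ≈ 35.356
Gain = 20 log₁₀(35.356) ≈ 30.97 dB

31.0 dB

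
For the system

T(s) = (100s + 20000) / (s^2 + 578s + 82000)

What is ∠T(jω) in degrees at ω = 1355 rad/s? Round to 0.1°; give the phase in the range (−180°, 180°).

Substitute s = j1355:
Numerator: 100(j1355) + 20000 = 20000 + j135500
Denominator: (j1355)^2 + 578(j1355) + 82000 = -1754025 + j783190
|N| = √(20000² + 135500²) ≈ 1.3697e+05, ∠N ≈ 81.60°
|D| = √(1754025² + 783190²) ≈ 1.9209e+06, ∠D ≈ 155.94°
∠T = 81.60° − 155.94° = -74.34°

-74.3°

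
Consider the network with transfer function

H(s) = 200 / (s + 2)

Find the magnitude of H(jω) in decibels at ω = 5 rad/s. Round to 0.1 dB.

31.4 dB

Substitute s = j5:
Numerator: 200 = 200 + j0
Denominator: (j5) + 2 = 2 + j5
|N| = √(200² + 0²) ≈ 200, ∠N ≈ 0.00°
|D| = √(2² + 5²) ≈ 5.3852, ∠D ≈ 68.20°
|H| = 200 / 5.3852 ≈ 37.139
Gain = 20 log₁₀(37.139) ≈ 31.40 dB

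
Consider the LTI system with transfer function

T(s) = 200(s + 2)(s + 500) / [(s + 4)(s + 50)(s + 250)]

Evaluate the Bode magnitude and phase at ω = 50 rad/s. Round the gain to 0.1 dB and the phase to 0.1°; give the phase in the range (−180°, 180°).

At s = jω = j50:
zero (s+2): 2 + j50 → |·| = √(2²+50²) = √2504 ≈ 50.04, ∠ = arctan(50/2) ≈ 87.71°
zero (s+500): 500 + j50 → |·| = √(500²+50²) = √252500 ≈ 502.49, ∠ = arctan(50/500) ≈ 5.71°
pole (s+4): 4 + j50 → |·| = √(4²+50²) = √2516 ≈ 50.16, ∠ = arctan(50/4) ≈ 85.43°
pole (s+50): 50 + j50 → |·| = √(50²+50²) = √5000 ≈ 70.711, ∠ = arctan(50/50) ≈ 45.00°
pole (s+250): 250 + j50 → |·| = √(250²+50²) = √65000 ≈ 254.95, ∠ = arctan(50/250) ≈ 11.31°
|T| = 200 · 25145 / 9.0427e+05 ≈ 5.5614
Gain = 20 log₁₀(5.5614) ≈ 14.90 dB
∠T = 93.42° − 141.74° = -48.32°

14.9 dB, -48.3°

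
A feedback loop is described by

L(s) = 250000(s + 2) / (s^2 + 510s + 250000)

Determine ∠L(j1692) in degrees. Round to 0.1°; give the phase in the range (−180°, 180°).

At s = jω = j1692:
zero (s+2): 2 + j1692 → |·| = √(2²+1692²) = √2862868 ≈ 1692, ∠ = arctan(1692/2) ≈ 89.93°
quadratic: (j1692)² + 510·j1692 + 250000 = -2612864 + j862920 → |·| ≈ 2.7517e+06, ∠ ≈ 161.72°
∠L = 89.93° − 161.72° = -71.79°

-71.8°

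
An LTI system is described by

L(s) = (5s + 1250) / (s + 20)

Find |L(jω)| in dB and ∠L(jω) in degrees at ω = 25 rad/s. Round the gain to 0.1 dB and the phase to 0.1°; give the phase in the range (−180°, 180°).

Substitute s = j25:
Numerator: 5(j25) + 1250 = 1250 + j125
Denominator: (j25) + 20 = 20 + j25
|N| = √(1250² + 125²) ≈ 1256.2, ∠N ≈ 5.71°
|D| = √(20² + 25²) ≈ 32.016, ∠D ≈ 51.34°
|L| = 1256.2 / 32.016 ≈ 39.237
Gain = 20 log₁₀(39.237) ≈ 31.87 dB
∠L = 5.71° − 51.34° = -45.63°

31.9 dB, -45.6°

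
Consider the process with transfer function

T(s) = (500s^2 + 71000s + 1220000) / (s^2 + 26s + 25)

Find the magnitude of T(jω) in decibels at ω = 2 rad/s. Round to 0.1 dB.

Substitute s = j2:
Numerator: 500(j2)^2 + 71000(j2) + 1220000 = 1218000 + j142000
Denominator: (j2)^2 + 26(j2) + 25 = 21 + j52
|N| = √(1218000² + 142000²) ≈ 1.2262e+06, ∠N ≈ 6.65°
|D| = √(21² + 52²) ≈ 56.08, ∠D ≈ 68.01°
|T| = 1.2262e+06 / 56.08 ≈ 21865
Gain = 20 log₁₀(21865) ≈ 86.79 dB

86.8 dB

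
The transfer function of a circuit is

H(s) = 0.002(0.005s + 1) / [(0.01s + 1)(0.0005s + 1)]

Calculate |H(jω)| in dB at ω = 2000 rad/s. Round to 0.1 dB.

-63.0 dB

At ω = 2000 rad/s:
zero (1 + j2000·0.005) = 1 + j10 → |·| ≈ 10.05, ∠ ≈ 84.29°
pole (1 + j2000·0.01) = 1 + j20 → |·| ≈ 20.025, ∠ ≈ 87.14°
pole (1 + j2000·0.0005) = 1 + j1 → |·| ≈ 1.4142, ∠ ≈ 45.00°
|H| = 0.002 · 10.05 / (20.025 · 1.4142) ≈ 0.00070976
Gain = 20 log₁₀(0.00070976) ≈ -62.98 dB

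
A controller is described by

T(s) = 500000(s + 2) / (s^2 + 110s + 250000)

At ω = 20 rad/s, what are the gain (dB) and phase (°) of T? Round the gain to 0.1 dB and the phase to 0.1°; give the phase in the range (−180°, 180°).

32.1 dB, 83.8°

At s = jω = j20:
zero (s+2): 2 + j20 → |·| = √(2²+20²) = √404 ≈ 20.1, ∠ = arctan(20/2) ≈ 84.29°
quadratic: (j20)² + 110·j20 + 250000 = 249600 + j2200 → |·| ≈ 2.4961e+05, ∠ ≈ 0.50°
|T| = 500000 · 20.1 / 2.4961e+05 ≈ 40.263
Gain = 20 log₁₀(40.263) ≈ 32.10 dB
∠T = 84.29° − 0.50° = 83.79°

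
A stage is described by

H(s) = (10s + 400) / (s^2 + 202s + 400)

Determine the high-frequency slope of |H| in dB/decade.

Each pole contributes −20 dB/decade at high frequency; each zero contributes +20 dB/decade.
Net: 1 zero(s) − 2 pole(s) → -20 dB/decade.

-20 dB/decade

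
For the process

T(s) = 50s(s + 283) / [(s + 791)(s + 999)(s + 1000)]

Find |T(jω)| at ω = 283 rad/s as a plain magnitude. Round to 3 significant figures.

0.00625

At s = jω = j283:
zero (s+283): 283 + j283 → |·| = √(283²+283²) = √160178 ≈ 400.22, ∠ = arctan(283/283) ≈ 45.00°
zero at origin: s = j283 → |·| = 283, ∠ = 90.00°
pole (s+791): 791 + j283 → |·| = √(791²+283²) = √705770 ≈ 840.1, ∠ = arctan(283/791) ≈ 19.69°
pole (s+999): 999 + j283 → |·| = √(999²+283²) = √1078090 ≈ 1038.3, ∠ = arctan(283/999) ≈ 15.82°
pole (s+1000): 1000 + j283 → |·| = √(1000²+283²) = √1080089 ≈ 1039.3, ∠ = arctan(283/1000) ≈ 15.80°
|T| = 50 · 1.1326e+05 / 9.0656e+08 ≈ 0.0062467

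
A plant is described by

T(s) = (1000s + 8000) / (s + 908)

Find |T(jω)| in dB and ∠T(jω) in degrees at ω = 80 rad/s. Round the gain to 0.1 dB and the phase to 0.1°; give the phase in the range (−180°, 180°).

38.9 dB, 79.3°

Substitute s = j80:
Numerator: 1000(j80) + 8000 = 8000 + j80000
Denominator: (j80) + 908 = 908 + j80
|N| = √(8000² + 80000²) ≈ 80399, ∠N ≈ 84.29°
|D| = √(908² + 80²) ≈ 911.52, ∠D ≈ 5.04°
|T| = 80399 / 911.52 ≈ 88.203
Gain = 20 log₁₀(88.203) ≈ 38.91 dB
∠T = 84.29° − 5.04° = 79.25°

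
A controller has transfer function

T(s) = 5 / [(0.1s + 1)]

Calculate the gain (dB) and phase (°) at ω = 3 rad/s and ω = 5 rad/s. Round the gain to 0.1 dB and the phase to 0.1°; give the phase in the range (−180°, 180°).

At ω = 3 rad/s:
pole (1 + j3·0.1) = 1 + j0.3 → |·| ≈ 1.044, ∠ ≈ 16.70°
|T| = 5 · 1 / (1.044) ≈ 4.7893
Gain = 20 log₁₀(4.7893) ≈ 13.61 dB
∠T = (0°) − (16.70°) = -16.70°

At ω = 5 rad/s:
pole (1 + j5·0.1) = 1 + j0.5 → |·| ≈ 1.118, ∠ ≈ 26.57°
|T| = 5 · 1 / (1.118) ≈ 4.4723
Gain = 20 log₁₀(4.4723) ≈ 13.01 dB
∠T = (0°) − (26.57°) = -26.57°

ω = 3: 13.6 dB, -16.7°; ω = 5: 13.0 dB, -26.6°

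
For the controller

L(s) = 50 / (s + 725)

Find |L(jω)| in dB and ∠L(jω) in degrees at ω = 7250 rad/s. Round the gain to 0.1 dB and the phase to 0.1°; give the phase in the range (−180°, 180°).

At s = jω = j7250:
pole (s+725): 725 + j7250 → |·| = √(725²+7250²) = √53088125 ≈ 7286.2, ∠ = arctan(7250/725) ≈ 84.29°
|L| = 50 / 7286.2 ≈ 0.0068623
Gain = 20 log₁₀(0.0068623) ≈ -43.27 dB
∠L = 0.00° − 84.29° = -84.29°

-43.3 dB, -84.3°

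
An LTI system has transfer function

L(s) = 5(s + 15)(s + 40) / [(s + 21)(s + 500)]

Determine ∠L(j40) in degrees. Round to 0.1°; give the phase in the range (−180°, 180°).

At s = jω = j40:
zero (s+15): 15 + j40 → |·| = √(15²+40²) = √1825 ≈ 42.72, ∠ = arctan(40/15) ≈ 69.44°
zero (s+40): 40 + j40 → |·| = √(40²+40²) = √3200 ≈ 56.569, ∠ = arctan(40/40) ≈ 45.00°
pole (s+21): 21 + j40 → |·| = √(21²+40²) = √2041 ≈ 45.177, ∠ = arctan(40/21) ≈ 62.30°
pole (s+500): 500 + j40 → |·| = √(500²+40²) = √251600 ≈ 501.6, ∠ = arctan(40/500) ≈ 4.57°
∠L = 114.44° − 66.87° = 47.57°

47.6°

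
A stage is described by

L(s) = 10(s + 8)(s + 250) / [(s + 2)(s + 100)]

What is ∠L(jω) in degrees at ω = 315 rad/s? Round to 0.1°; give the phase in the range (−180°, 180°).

At s = jω = j315:
zero (s+8): 8 + j315 → |·| = √(8²+315²) = √99289 ≈ 315.1, ∠ = arctan(315/8) ≈ 88.55°
zero (s+250): 250 + j315 → |·| = √(250²+315²) = √161725 ≈ 402.15, ∠ = arctan(315/250) ≈ 51.56°
pole (s+2): 2 + j315 → |·| = √(2²+315²) = √99229 ≈ 315.01, ∠ = arctan(315/2) ≈ 89.64°
pole (s+100): 100 + j315 → |·| = √(100²+315²) = √109225 ≈ 330.49, ∠ = arctan(315/100) ≈ 72.39°
∠L = 140.11° − 162.03° = -21.92°

-21.9°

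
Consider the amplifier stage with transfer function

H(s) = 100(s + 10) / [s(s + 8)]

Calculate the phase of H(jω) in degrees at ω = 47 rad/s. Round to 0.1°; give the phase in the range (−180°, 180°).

At s = jω = j47:
zero (s+10): 10 + j47 → |·| = √(10²+47²) = √2309 ≈ 48.052, ∠ = arctan(47/10) ≈ 77.99°
pole (s+8): 8 + j47 → |·| = √(8²+47²) = √2273 ≈ 47.676, ∠ = arctan(47/8) ≈ 80.34°
pole at origin: |s| = 47, ∠ = 90.00° (in denominator)
∠H = 77.99° − 170.34° = -92.35°

-92.4°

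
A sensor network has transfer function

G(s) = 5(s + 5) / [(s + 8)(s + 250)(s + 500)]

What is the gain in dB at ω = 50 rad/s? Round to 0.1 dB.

-88.2 dB

At s = jω = j50:
zero (s+5): 5 + j50 → |·| = √(5²+50²) = √2525 ≈ 50.249, ∠ = arctan(50/5) ≈ 84.29°
pole (s+8): 8 + j50 → |·| = √(8²+50²) = √2564 ≈ 50.636, ∠ = arctan(50/8) ≈ 80.91°
pole (s+250): 250 + j50 → |·| = √(250²+50²) = √65000 ≈ 254.95, ∠ = arctan(50/250) ≈ 11.31°
pole (s+500): 500 + j50 → |·| = √(500²+50²) = √252500 ≈ 502.49, ∠ = arctan(50/500) ≈ 5.71°
|G| = 5 · 50.249 / 6.487e+06 ≈ 3.8731e-05
Gain = 20 log₁₀(3.8731e-05) ≈ -88.24 dB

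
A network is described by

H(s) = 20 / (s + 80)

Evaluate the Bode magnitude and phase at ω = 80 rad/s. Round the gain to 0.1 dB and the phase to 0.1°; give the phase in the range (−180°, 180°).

-15.1 dB, -45.0°

At s = jω = j80:
pole (s+80): 80 + j80 → |·| = √(80²+80²) = √12800 ≈ 113.14, ∠ = arctan(80/80) ≈ 45.00°
|H| = 20 / 113.14 ≈ 0.17677
Gain = 20 log₁₀(0.17677) ≈ -15.05 dB
∠H = 0.00° − 45.00° = -45.00°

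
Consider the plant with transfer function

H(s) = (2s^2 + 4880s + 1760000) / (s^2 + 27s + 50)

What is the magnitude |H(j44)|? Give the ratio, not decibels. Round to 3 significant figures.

Substitute s = j44:
Numerator: 2(j44)^2 + 4880(j44) + 1760000 = 1756128 + j214720
Denominator: (j44)^2 + 27(j44) + 50 = -1886 + j1188
|N| = √(1756128² + 214720²) ≈ 1.7692e+06, ∠N ≈ 6.97°
|D| = √(1886² + 1188²) ≈ 2229, ∠D ≈ 147.79°
|H| = 1.7692e+06 / 2229 ≈ 793.72

794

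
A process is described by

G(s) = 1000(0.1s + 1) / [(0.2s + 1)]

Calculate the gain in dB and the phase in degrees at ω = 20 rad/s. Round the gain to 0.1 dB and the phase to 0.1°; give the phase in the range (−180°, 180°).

54.7 dB, -12.5°

At ω = 20 rad/s:
zero (1 + j20·0.1) = 1 + j2 → |·| ≈ 2.2361, ∠ ≈ 63.43°
pole (1 + j20·0.2) = 1 + j4 → |·| ≈ 4.1231, ∠ ≈ 75.96°
|G| = 1000 · 2.2361 / (4.1231) ≈ 542.33
Gain = 20 log₁₀(542.33) ≈ 54.69 dB
∠G = (63.43°) − (75.96°) = -12.53°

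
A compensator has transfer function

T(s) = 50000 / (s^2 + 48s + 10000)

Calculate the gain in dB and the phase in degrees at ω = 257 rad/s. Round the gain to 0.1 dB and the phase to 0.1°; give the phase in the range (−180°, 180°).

-1.2 dB, -167.6°

At s = jω = j257:
quadratic: (j257)² + 48·j257 + 10000 = -56049 + j12336 → |·| ≈ 57390, ∠ ≈ 167.59°
|T| = 50000 / 57390 ≈ 0.87123
Gain = 20 log₁₀(0.87123) ≈ -1.20 dB
∠T = 0.00° − 167.59° = -167.59°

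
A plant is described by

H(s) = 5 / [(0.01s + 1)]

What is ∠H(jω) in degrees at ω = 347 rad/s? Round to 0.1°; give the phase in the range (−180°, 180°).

-73.9°

At ω = 347 rad/s:
pole (1 + j347·0.01) = 1 + j3.47 → |·| ≈ 3.6112, ∠ ≈ 73.92°
∠H = (0°) − (73.92°) = -73.92°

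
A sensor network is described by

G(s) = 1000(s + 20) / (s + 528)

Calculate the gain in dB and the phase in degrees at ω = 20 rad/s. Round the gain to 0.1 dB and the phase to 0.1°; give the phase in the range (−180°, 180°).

At s = jω = j20:
zero (s+20): 20 + j20 → |·| = √(20²+20²) = √800 ≈ 28.284, ∠ = arctan(20/20) ≈ 45.00°
pole (s+528): 528 + j20 → |·| = √(528²+20²) = √279184 ≈ 528.38, ∠ = arctan(20/528) ≈ 2.17°
|G| = 1000 · 28.284 / 528.38 ≈ 53.53
Gain = 20 log₁₀(53.53) ≈ 34.57 dB
∠G = 45.00° − 2.17° = 42.83°

34.6 dB, 42.8°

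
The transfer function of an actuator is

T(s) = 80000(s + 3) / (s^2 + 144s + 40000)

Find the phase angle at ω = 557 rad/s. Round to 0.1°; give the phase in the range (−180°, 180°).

At s = jω = j557:
zero (s+3): 3 + j557 → |·| = √(3²+557²) = √310258 ≈ 557.01, ∠ = arctan(557/3) ≈ 89.69°
quadratic: (j557)² + 144·j557 + 40000 = -270249 + j80208 → |·| ≈ 2.819e+05, ∠ ≈ 163.47°
∠T = 89.69° − 163.47° = -73.78°

-73.8°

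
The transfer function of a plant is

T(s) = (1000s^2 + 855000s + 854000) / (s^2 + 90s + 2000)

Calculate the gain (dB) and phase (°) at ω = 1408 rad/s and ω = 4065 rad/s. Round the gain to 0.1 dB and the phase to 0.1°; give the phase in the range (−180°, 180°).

ω = 1408: 61.4 dB, -27.6°; ω = 4065: 60.2 dB, -10.6°

Substitute s = j1408:
Numerator: 1000(j1408)^2 + 855000(j1408) + 854000 = -1981610000 + j1203840000
Denominator: (j1408)^2 + 90(j1408) + 2000 = -1980464 + j126720
|N| = √(1981610000² + 1203840000²) ≈ 2.3186e+09, ∠N ≈ 148.72°
|D| = √(1980464² + 126720²) ≈ 1.9845e+06, ∠D ≈ 176.34°
|T| = 2.3186e+09 / 1.9845e+06 ≈ 1168.4
Gain = 20 log₁₀(1168.4) ≈ 61.35 dB
∠T = 148.72° − 176.34° = -27.62°

Substitute s = j4065:
Numerator: 1000(j4065)^2 + 855000(j4065) + 854000 = -16523371000 + j3475575000
Denominator: (j4065)^2 + 90(j4065) + 2000 = -16522225 + j365850
|N| = √(16523371000² + 3475575000²) ≈ 1.6885e+10, ∠N ≈ 168.12°
|D| = √(16522225² + 365850²) ≈ 1.6526e+07, ∠D ≈ 178.73°
|T| = 1.6885e+10 / 1.6526e+07 ≈ 1021.7
Gain = 20 log₁₀(1021.7) ≈ 60.19 dB
∠T = 168.12° − 178.73° = -10.61°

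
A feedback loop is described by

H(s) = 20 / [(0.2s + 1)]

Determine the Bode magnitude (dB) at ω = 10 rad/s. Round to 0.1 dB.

19.0 dB

At ω = 10 rad/s:
pole (1 + j10·0.2) = 1 + j2 → |·| ≈ 2.2361, ∠ ≈ 63.43°
|H| = 20 · 1 / (2.2361) ≈ 8.9441
Gain = 20 log₁₀(8.9441) ≈ 19.03 dB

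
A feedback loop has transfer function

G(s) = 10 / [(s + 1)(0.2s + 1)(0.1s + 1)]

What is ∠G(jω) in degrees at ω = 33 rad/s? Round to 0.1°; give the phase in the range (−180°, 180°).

At ω = 33 rad/s:
pole (1 + j33·1) = 1 + j33 → |·| ≈ 33.015, ∠ ≈ 88.26°
pole (1 + j33·0.2) = 1 + j6.6 → |·| ≈ 6.6753, ∠ ≈ 81.38°
pole (1 + j33·0.1) = 1 + j3.3 → |·| ≈ 3.4482, ∠ ≈ 73.14°
∠G = (0°) − (88.26° + 81.38° + 73.14°) = -242.78° ≡ 117.22° (principal value)

117.2°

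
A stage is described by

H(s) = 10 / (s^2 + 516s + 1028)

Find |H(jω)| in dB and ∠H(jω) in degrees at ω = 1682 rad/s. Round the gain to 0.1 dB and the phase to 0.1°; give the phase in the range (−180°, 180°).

Substitute s = j1682:
Numerator: 10 = 10 + j0
Denominator: (j1682)^2 + 516(j1682) + 1028 = -2828096 + j867912
|N| = √(10² + 0²) ≈ 10, ∠N ≈ 0.00°
|D| = √(2828096² + 867912²) ≈ 2.9583e+06, ∠D ≈ 162.94°
|H| = 10 / 2.9583e+06 ≈ 3.3803e-06
Gain = 20 log₁₀(3.3803e-06) ≈ -109.42 dB
∠H = 0.00° − 162.94° = -162.94°

-109.4 dB, -162.9°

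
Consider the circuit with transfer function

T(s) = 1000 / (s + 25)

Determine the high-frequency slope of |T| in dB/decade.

Each pole contributes −20 dB/decade at high frequency; each zero contributes +20 dB/decade.
Net: 0 zero(s) − 1 pole(s) → -20 dB/decade.

-20 dB/decade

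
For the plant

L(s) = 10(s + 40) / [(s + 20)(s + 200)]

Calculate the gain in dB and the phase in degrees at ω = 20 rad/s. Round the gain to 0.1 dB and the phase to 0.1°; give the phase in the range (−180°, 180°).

-22.1 dB, -24.1°

At s = jω = j20:
zero (s+40): 40 + j20 → |·| = √(40²+20²) = √2000 ≈ 44.721, ∠ = arctan(20/40) ≈ 26.57°
pole (s+20): 20 + j20 → |·| = √(20²+20²) = √800 ≈ 28.284, ∠ = arctan(20/20) ≈ 45.00°
pole (s+200): 200 + j20 → |·| = √(200²+20²) = √40400 ≈ 201, ∠ = arctan(20/200) ≈ 5.71°
|L| = 10 · 44.721 / 5685.1 ≈ 0.078664
Gain = 20 log₁₀(0.078664) ≈ -22.08 dB
∠L = 26.57° − 50.71° = -24.14°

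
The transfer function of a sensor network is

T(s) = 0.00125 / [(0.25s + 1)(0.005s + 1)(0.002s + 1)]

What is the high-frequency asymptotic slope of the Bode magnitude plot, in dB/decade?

Each pole contributes −20 dB/decade at high frequency; each zero contributes +20 dB/decade.
Net: 0 zero(s) − 3 pole(s) → -60 dB/decade.

-60 dB/decade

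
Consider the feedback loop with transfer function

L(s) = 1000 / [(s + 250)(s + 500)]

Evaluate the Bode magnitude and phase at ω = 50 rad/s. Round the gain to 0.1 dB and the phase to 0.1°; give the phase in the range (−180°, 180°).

At s = jω = j50:
pole (s+250): 250 + j50 → |·| = √(250²+50²) = √65000 ≈ 254.95, ∠ = arctan(50/250) ≈ 11.31°
pole (s+500): 500 + j50 → |·| = √(500²+50²) = √252500 ≈ 502.49, ∠ = arctan(50/500) ≈ 5.71°
|L| = 1000 / 1.2811e+05 ≈ 0.0078058
Gain = 20 log₁₀(0.0078058) ≈ -42.15 dB
∠L = 0.00° − 17.02° = -17.02°

-42.2 dB, -17.0°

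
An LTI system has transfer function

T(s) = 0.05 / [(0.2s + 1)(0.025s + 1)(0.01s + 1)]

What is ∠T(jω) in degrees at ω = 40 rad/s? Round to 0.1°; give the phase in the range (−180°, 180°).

At ω = 40 rad/s:
pole (1 + j40·0.2) = 1 + j8 → |·| ≈ 8.0623, ∠ ≈ 82.87°
pole (1 + j40·0.025) = 1 + j1 → |·| ≈ 1.4142, ∠ ≈ 45.00°
pole (1 + j40·0.01) = 1 + j0.4 → |·| ≈ 1.077, ∠ ≈ 21.80°
∠T = (0°) − (82.87° + 45.00° + 21.80°) = -149.67°

-149.7°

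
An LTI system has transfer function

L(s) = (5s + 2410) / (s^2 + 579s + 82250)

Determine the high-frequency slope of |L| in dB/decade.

-20 dB/decade

Each pole contributes −20 dB/decade at high frequency; each zero contributes +20 dB/decade.
Net: 1 zero(s) − 2 pole(s) → -20 dB/decade.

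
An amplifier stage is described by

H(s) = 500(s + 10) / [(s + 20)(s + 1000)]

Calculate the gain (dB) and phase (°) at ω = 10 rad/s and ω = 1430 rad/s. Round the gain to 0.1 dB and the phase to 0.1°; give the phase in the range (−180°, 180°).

At s = jω = j10:
zero (s+10): 10 + j10 → |·| = √(10²+10²) = √200 ≈ 14.142, ∠ = arctan(10/10) ≈ 45.00°
pole (s+20): 20 + j10 → |·| = √(20²+10²) = √500 ≈ 22.361, ∠ = arctan(10/20) ≈ 26.57°
pole (s+1000): 1000 + j10 → |·| = √(1000²+10²) = √1000100 ≈ 1000, ∠ = arctan(10/1000) ≈ 0.57°
|H| = 500 · 14.142 / 22361 ≈ 0.31622
Gain = 20 log₁₀(0.31622) ≈ -10.00 dB
∠H = 45.00° − 27.14° = 17.86°

At s = jω = j1430:
zero (s+10): 10 + j1430 → |·| = √(10²+1430²) = √2045000 ≈ 1430, ∠ = arctan(1430/10) ≈ 89.60°
pole (s+20): 20 + j1430 → |·| = √(20²+1430²) = √2045300 ≈ 1430.1, ∠ = arctan(1430/20) ≈ 89.20°
pole (s+1000): 1000 + j1430 → |·| = √(1000²+1430²) = √3044900 ≈ 1745, ∠ = arctan(1430/1000) ≈ 55.03°
|H| = 500 · 1430 / 2.4955e+06 ≈ 0.28652
Gain = 20 log₁₀(0.28652) ≈ -10.86 dB
∠H = 89.60° − 144.23° = -54.63°

ω = 10: -10.0 dB, 17.9°; ω = 1430: -10.9 dB, -54.6°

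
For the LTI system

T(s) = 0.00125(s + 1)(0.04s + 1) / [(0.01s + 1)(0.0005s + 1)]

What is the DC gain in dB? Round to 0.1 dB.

T(0) = 0.00125 · 1 / 1 = 0.00125
20 log₁₀(0.00125) ≈ -58.06 dB

-58.1 dB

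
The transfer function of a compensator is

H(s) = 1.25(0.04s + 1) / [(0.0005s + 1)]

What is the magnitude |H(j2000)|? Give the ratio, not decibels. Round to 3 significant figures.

At ω = 2000 rad/s:
zero (1 + j2000·0.04) = 1 + j80 → |·| ≈ 80.006, ∠ ≈ 89.28°
pole (1 + j2000·0.0005) = 1 + j1 → |·| ≈ 1.4142, ∠ ≈ 45.00°
|H| = 1.25 · 80.006 / (1.4142) ≈ 70.717

70.7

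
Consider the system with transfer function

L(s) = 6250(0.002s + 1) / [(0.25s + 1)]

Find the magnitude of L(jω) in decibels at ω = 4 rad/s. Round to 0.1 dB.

At ω = 4 rad/s:
zero (1 + j4·0.002) = 1 + j0.008 → |·| ≈ 1, ∠ ≈ 0.46°
pole (1 + j4·0.25) = 1 + j1 → |·| ≈ 1.4142, ∠ ≈ 45.00°
|L| = 6250 · 1 / (1.4142) ≈ 4419.5
Gain = 20 log₁₀(4419.5) ≈ 72.91 dB

72.9 dB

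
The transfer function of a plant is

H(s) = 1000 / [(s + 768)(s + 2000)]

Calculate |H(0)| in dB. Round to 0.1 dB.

H(0) = 1000 / (768·2000) ≈ 0.00065104
20 log₁₀(0.00065104) ≈ -63.73 dB

-63.7 dB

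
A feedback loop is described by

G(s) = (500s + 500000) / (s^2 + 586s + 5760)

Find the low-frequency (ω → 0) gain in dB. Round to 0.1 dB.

38.8 dB

G(0) = 500000 / 5760 ≈ 86.806
20 log₁₀(86.806) ≈ 38.77 dB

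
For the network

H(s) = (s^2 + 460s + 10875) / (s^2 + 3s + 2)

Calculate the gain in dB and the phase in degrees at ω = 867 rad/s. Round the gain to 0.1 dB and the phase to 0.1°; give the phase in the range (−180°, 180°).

1.0 dB, -28.1°

Substitute s = j867:
Numerator: (j867)^2 + 460(j867) + 10875 = -740814 + j398820
Denominator: (j867)^2 + 3(j867) + 2 = -751687 + j2601
|N| = √(740814² + 398820²) ≈ 8.4135e+05, ∠N ≈ 151.70°
|D| = √(751687² + 2601²) ≈ 7.5169e+05, ∠D ≈ 179.80°
|H| = 8.4135e+05 / 7.5169e+05 ≈ 1.1193
Gain = 20 log₁₀(1.1193) ≈ 0.98 dB
∠H = 151.70° − 179.80° = -28.10°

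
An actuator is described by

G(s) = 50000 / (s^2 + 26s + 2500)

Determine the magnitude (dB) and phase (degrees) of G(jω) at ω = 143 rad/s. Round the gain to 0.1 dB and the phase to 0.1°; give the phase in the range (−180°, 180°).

At s = jω = j143:
quadratic: (j143)² + 26·j143 + 2500 = -17949 + j3718 → |·| ≈ 18330, ∠ ≈ 168.30°
|G| = 50000 / 18330 ≈ 2.7278
Gain = 20 log₁₀(2.7278) ≈ 8.72 dB
∠G = 0.00° − 168.30° = -168.30°

8.7 dB, -168.3°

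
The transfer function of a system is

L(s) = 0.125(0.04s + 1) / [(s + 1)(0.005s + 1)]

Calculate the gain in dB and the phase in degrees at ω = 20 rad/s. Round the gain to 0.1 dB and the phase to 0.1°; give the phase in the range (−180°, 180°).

At ω = 20 rad/s:
zero (1 + j20·0.04) = 1 + j0.8 → |·| ≈ 1.2806, ∠ ≈ 38.66°
pole (1 + j20·1) = 1 + j20 → |·| ≈ 20.025, ∠ ≈ 87.14°
pole (1 + j20·0.005) = 1 + j0.1 → |·| ≈ 1.005, ∠ ≈ 5.71°
|L| = 0.125 · 1.2806 / (20.025 · 1.005) ≈ 0.007954
Gain = 20 log₁₀(0.007954) ≈ -41.99 dB
∠L = (38.66°) − (87.14° + 5.71°) = -54.19°

-42.0 dB, -54.2°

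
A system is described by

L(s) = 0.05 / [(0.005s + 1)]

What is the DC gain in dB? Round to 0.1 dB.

-26.0 dB

L(0) = 0.05 · 1 / 1 = 0.05
20 log₁₀(0.05) ≈ -26.02 dB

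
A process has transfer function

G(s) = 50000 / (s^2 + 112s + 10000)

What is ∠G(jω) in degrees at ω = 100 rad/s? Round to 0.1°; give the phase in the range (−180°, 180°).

At s = jω = j100:
quadratic: (j100)² + 112·j100 + 10000 = 0 + j11200 → |·| ≈ 11200, ∠ ≈ 90.00°
∠G = 0.00° − 90.00° = -90.00°

-90.0°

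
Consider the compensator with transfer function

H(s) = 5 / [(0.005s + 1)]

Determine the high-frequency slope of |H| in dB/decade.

Each pole contributes −20 dB/decade at high frequency; each zero contributes +20 dB/decade.
Net: 0 zero(s) − 1 pole(s) → -20 dB/decade.

-20 dB/decade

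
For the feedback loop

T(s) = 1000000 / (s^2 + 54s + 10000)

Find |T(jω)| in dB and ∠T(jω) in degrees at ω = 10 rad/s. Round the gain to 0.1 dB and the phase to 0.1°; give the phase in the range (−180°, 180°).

At s = jω = j10:
quadratic: (j10)² + 54·j10 + 10000 = 9900 + j540 → |·| ≈ 9914.7, ∠ ≈ 3.12°
|T| = 1000000 / 9914.7 ≈ 100.86
Gain = 20 log₁₀(100.86) ≈ 40.07 dB
∠T = 0.00° − 3.12° = -3.12°

40.1 dB, -3.1°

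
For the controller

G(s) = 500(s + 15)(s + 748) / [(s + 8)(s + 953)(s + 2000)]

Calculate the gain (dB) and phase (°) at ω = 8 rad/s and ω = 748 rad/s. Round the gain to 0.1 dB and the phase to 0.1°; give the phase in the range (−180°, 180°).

ω = 8: -10.6 dB, -17.0°; ω = 748: -13.8 dB, -14.2°

At s = jω = j8:
zero (s+15): 15 + j8 → |·| = √(15²+8²) = √289 ≈ 17, ∠ = arctan(8/15) ≈ 28.07°
zero (s+748): 748 + j8 → |·| = √(748²+8²) = √559568 ≈ 748.04, ∠ = arctan(8/748) ≈ 0.61°
pole (s+8): 8 + j8 → |·| = √(8²+8²) = √128 ≈ 11.314, ∠ = arctan(8/8) ≈ 45.00°
pole (s+953): 953 + j8 → |·| = √(953²+8²) = √908273 ≈ 953.03, ∠ = arctan(8/953) ≈ 0.48°
pole (s+2000): 2000 + j8 → |·| = √(2000²+8²) = √4000064 ≈ 2000, ∠ = arctan(8/2000) ≈ 0.23°
|G| = 500 · 12717 / 2.1565e+07 ≈ 0.29485
Gain = 20 log₁₀(0.29485) ≈ -10.61 dB
∠G = 28.68° − 45.71° = -17.03°

At s = jω = j748:
zero (s+15): 15 + j748 → |·| = √(15²+748²) = √559729 ≈ 748.15, ∠ = arctan(748/15) ≈ 88.85°
zero (s+748): 748 + j748 → |·| = √(748²+748²) = √1119008 ≈ 1057.8, ∠ = arctan(748/748) ≈ 45.00°
pole (s+8): 8 + j748 → |·| = √(8²+748²) = √559568 ≈ 748.04, ∠ = arctan(748/8) ≈ 89.39°
pole (s+953): 953 + j748 → |·| = √(953²+748²) = √1467713 ≈ 1211.5, ∠ = arctan(748/953) ≈ 38.13°
pole (s+2000): 2000 + j748 → |·| = √(2000²+748²) = √4559504 ≈ 2135.3, ∠ = arctan(748/2000) ≈ 20.51°
|G| = 500 · 7.9139e+05 / 1.9351e+09 ≈ 0.20448
Gain = 20 log₁₀(0.20448) ≈ -13.79 dB
∠G = 133.85° − 148.03° = -14.18°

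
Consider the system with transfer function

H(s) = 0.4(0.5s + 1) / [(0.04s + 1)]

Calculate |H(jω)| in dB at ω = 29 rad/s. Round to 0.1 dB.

At ω = 29 rad/s:
zero (1 + j29·0.5) = 1 + j14.5 → |·| ≈ 14.534, ∠ ≈ 86.05°
pole (1 + j29·0.04) = 1 + j1.16 → |·| ≈ 1.5315, ∠ ≈ 49.24°
|H| = 0.4 · 14.534 / (1.5315) ≈ 3.796
Gain = 20 log₁₀(3.796) ≈ 11.59 dB

11.6 dB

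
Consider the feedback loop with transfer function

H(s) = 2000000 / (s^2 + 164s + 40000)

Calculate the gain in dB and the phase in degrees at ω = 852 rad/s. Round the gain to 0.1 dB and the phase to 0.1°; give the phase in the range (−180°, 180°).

At s = jω = j852:
quadratic: (j852)² + 164·j852 + 40000 = -685904 + j139728 → |·| ≈ 6.9999e+05, ∠ ≈ 168.49°
|H| = 2000000 / 6.9999e+05 ≈ 2.8572
Gain = 20 log₁₀(2.8572) ≈ 9.12 dB
∠H = 0.00° − 168.49° = -168.49°

9.1 dB, -168.5°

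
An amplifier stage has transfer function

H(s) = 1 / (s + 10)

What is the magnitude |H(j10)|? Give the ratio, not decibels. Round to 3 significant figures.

At s = jω = j10:
pole (s+10): 10 + j10 → |·| = √(10²+10²) = √200 ≈ 14.142, ∠ = arctan(10/10) ≈ 45.00°
|H| = 1 / 14.142 ≈ 0.070711

0.0707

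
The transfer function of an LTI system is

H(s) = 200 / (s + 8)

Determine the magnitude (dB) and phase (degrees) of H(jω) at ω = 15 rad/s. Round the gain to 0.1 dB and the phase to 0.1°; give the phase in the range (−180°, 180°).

21.4 dB, -61.9°

At s = jω = j15:
pole (s+8): 8 + j15 → |·| = √(8²+15²) = √289 ≈ 17, ∠ = arctan(15/8) ≈ 61.93°
|H| = 200 / 17 ≈ 11.765
Gain = 20 log₁₀(11.765) ≈ 21.41 dB
∠H = 0.00° − 61.93° = -61.93°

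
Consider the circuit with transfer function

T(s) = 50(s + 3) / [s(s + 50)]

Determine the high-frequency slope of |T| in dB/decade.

Each pole contributes −20 dB/decade at high frequency; each zero contributes +20 dB/decade.
Net: 1 zero(s) − 2 pole(s) → -20 dB/decade.

-20 dB/decade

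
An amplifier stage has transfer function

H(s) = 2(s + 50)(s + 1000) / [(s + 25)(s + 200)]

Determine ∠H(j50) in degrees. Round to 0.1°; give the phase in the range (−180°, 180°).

-29.6°

At s = jω = j50:
zero (s+50): 50 + j50 → |·| = √(50²+50²) = √5000 ≈ 70.711, ∠ = arctan(50/50) ≈ 45.00°
zero (s+1000): 1000 + j50 → |·| = √(1000²+50²) = √1002500 ≈ 1001.2, ∠ = arctan(50/1000) ≈ 2.86°
pole (s+25): 25 + j50 → |·| = √(25²+50²) = √3125 ≈ 55.902, ∠ = arctan(50/25) ≈ 63.43°
pole (s+200): 200 + j50 → |·| = √(200²+50²) = √42500 ≈ 206.16, ∠ = arctan(50/200) ≈ 14.04°
∠H = 47.86° − 77.47° = -29.61°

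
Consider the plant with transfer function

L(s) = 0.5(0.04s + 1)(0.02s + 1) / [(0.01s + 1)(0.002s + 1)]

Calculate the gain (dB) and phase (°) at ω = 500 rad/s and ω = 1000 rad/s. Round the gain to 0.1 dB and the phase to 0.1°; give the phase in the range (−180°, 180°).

ω = 500: 22.9 dB, 47.7°; ω = 1000: 25.0 dB, 28.0°

At ω = 500 rad/s:
zero (1 + j500·0.04) = 1 + j20 → |·| ≈ 20.025, ∠ ≈ 87.14°
zero (1 + j500·0.02) = 1 + j10 → |·| ≈ 10.05, ∠ ≈ 84.29°
pole (1 + j500·0.01) = 1 + j5 → |·| ≈ 5.099, ∠ ≈ 78.69°
pole (1 + j500·0.002) = 1 + j1 → |·| ≈ 1.4142, ∠ ≈ 45.00°
|L| = 0.5 · 20.025 · 10.05 / (5.099 · 1.4142) ≈ 13.954
Gain = 20 log₁₀(13.954) ≈ 22.89 dB
∠L = (87.14° + 84.29°) − (78.69° + 45.00°) = 47.74°

At ω = 1000 rad/s:
zero (1 + j1000·0.04) = 1 + j40 → |·| ≈ 40.012, ∠ ≈ 88.57°
zero (1 + j1000·0.02) = 1 + j20 → |·| ≈ 20.025, ∠ ≈ 87.14°
pole (1 + j1000·0.01) = 1 + j10 → |·| ≈ 10.05, ∠ ≈ 84.29°
pole (1 + j1000·0.002) = 1 + j2 → |·| ≈ 2.2361, ∠ ≈ 63.43°
|L| = 0.5 · 40.012 · 20.025 / (10.05 · 2.2361) ≈ 17.827
Gain = 20 log₁₀(17.827) ≈ 25.02 dB
∠L = (88.57° + 87.14°) − (84.29° + 63.43°) = 27.99°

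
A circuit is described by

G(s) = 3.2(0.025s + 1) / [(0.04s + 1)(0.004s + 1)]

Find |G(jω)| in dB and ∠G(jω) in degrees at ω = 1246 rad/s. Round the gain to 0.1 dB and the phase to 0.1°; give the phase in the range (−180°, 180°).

-8.1 dB, -79.3°

At ω = 1246 rad/s:
zero (1 + j1246·0.025) = 1 + j31.15 → |·| ≈ 31.166, ∠ ≈ 88.16°
pole (1 + j1246·0.04) = 1 + j49.84 → |·| ≈ 49.85, ∠ ≈ 88.85°
pole (1 + j1246·0.004) = 1 + j4.984 → |·| ≈ 5.0833, ∠ ≈ 78.65°
|G| = 3.2 · 31.166 / (49.85 · 5.0833) ≈ 0.39357
Gain = 20 log₁₀(0.39357) ≈ -8.10 dB
∠G = (88.16°) − (88.85° + 78.65°) = -79.34°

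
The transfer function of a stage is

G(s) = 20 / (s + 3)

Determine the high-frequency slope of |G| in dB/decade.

-20 dB/decade

Each pole contributes −20 dB/decade at high frequency; each zero contributes +20 dB/decade.
Net: 0 zero(s) − 1 pole(s) → -20 dB/decade.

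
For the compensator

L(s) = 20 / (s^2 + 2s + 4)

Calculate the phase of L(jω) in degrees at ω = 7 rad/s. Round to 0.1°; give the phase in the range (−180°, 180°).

-162.7°

At s = jω = j7:
quadratic: (j7)² + 2·j7 + 4 = -45 + j14 → |·| ≈ 47.127, ∠ ≈ 162.72°
∠L = 0.00° − 162.72° = -162.72°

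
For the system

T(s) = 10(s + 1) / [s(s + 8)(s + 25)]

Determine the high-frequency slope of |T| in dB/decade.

Each pole contributes −20 dB/decade at high frequency; each zero contributes +20 dB/decade.
Net: 1 zero(s) − 3 pole(s) → -40 dB/decade.

-40 dB/decade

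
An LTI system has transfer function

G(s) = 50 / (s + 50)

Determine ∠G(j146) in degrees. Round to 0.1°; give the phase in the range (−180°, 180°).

-71.1°

Substitute s = j146:
Numerator: 50 = 50 + j0
Denominator: (j146) + 50 = 50 + j146
|N| = √(50² + 0²) ≈ 50, ∠N ≈ 0.00°
|D| = √(50² + 146²) ≈ 154.32, ∠D ≈ 71.10°
∠G = 0.00° − 71.10° = -71.10°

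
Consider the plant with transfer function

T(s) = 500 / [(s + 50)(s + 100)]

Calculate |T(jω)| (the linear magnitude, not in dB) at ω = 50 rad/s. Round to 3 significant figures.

At s = jω = j50:
pole (s+50): 50 + j50 → |·| = √(50²+50²) = √5000 ≈ 70.711, ∠ = arctan(50/50) ≈ 45.00°
pole (s+100): 100 + j50 → |·| = √(100²+50²) = √12500 ≈ 111.8, ∠ = arctan(50/100) ≈ 26.57°
|T| = 500 / 7905.5 ≈ 0.063247

0.0632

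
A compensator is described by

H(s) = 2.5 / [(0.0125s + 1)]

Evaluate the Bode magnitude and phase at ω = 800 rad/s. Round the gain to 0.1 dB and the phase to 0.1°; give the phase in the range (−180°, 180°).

At ω = 800 rad/s:
pole (1 + j800·0.0125) = 1 + j10 → |·| ≈ 10.05, ∠ ≈ 84.29°
|H| = 2.5 · 1 / (10.05) ≈ 0.24876
Gain = 20 log₁₀(0.24876) ≈ -12.08 dB
∠H = (0°) − (84.29°) = -84.29°

-12.1 dB, -84.3°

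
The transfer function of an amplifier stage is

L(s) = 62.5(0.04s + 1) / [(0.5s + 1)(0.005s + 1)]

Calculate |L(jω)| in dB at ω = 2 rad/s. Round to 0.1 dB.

32.9 dB

At ω = 2 rad/s:
zero (1 + j2·0.04) = 1 + j0.08 → |·| ≈ 1.0032, ∠ ≈ 4.57°
pole (1 + j2·0.5) = 1 + j1 → |·| ≈ 1.4142, ∠ ≈ 45.00°
pole (1 + j2·0.005) = 1 + j0.01 → |·| ≈ 1, ∠ ≈ 0.57°
|L| = 62.5 · 1.0032 / (1.4142 · 1) ≈ 44.336
Gain = 20 log₁₀(44.336) ≈ 32.94 dB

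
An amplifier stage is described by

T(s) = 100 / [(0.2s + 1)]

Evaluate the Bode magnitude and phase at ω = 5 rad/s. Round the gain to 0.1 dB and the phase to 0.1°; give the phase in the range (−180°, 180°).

37.0 dB, -45.0°

At ω = 5 rad/s:
pole (1 + j5·0.2) = 1 + j1 → |·| ≈ 1.4142, ∠ ≈ 45.00°
|T| = 100 · 1 / (1.4142) ≈ 70.711
Gain = 20 log₁₀(70.711) ≈ 36.99 dB
∠T = (0°) − (45.00°) = -45.00°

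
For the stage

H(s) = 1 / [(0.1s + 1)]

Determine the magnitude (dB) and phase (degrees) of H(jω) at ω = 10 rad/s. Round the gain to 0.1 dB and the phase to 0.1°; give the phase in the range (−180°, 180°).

At ω = 10 rad/s:
pole (1 + j10·0.1) = 1 + j1 → |·| ≈ 1.4142, ∠ ≈ 45.00°
|H| = 1 · 1 / (1.4142) ≈ 0.70711
Gain = 20 log₁₀(0.70711) ≈ -3.01 dB
∠H = (0°) − (45.00°) = -45.00°

-3.0 dB, -45.0°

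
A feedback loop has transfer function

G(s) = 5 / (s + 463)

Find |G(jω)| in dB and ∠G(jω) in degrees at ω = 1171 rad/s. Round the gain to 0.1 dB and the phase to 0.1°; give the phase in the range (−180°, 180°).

-48.0 dB, -68.4°

Substitute s = j1171:
Numerator: 5 = 5 + j0
Denominator: (j1171) + 463 = 463 + j1171
|N| = √(5² + 0²) ≈ 5, ∠N ≈ 0.00°
|D| = √(463² + 1171²) ≈ 1259.2, ∠D ≈ 68.43°
|G| = 5 / 1259.2 ≈ 0.0039708
Gain = 20 log₁₀(0.0039708) ≈ -48.02 dB
∠G = 0.00° − 68.43° = -68.43°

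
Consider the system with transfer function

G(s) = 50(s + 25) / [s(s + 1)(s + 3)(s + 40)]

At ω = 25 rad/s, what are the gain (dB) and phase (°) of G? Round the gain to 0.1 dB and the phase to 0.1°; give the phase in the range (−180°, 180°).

-52.5 dB, 112.1°

At s = jω = j25:
zero (s+25): 25 + j25 → |·| = √(25²+25²) = √1250 ≈ 35.355, ∠ = arctan(25/25) ≈ 45.00°
pole (s+1): 1 + j25 → |·| = √(1²+25²) = √626 ≈ 25.02, ∠ = arctan(25/1) ≈ 87.71°
pole (s+3): 3 + j25 → |·| = √(3²+25²) = √634 ≈ 25.179, ∠ = arctan(25/3) ≈ 83.16°
pole (s+40): 40 + j25 → |·| = √(40²+25²) = √2225 ≈ 47.17, ∠ = arctan(25/40) ≈ 32.01°
pole at origin: |s| = 25, ∠ = 90.00° (in denominator)
|G| = 50 · 35.355 / 7.429e+05 ≈ 0.0023795
Gain = 20 log₁₀(0.0023795) ≈ -52.47 dB
∠G = 45.00° − 292.88° = -247.88° ≡ 112.12° (principal value)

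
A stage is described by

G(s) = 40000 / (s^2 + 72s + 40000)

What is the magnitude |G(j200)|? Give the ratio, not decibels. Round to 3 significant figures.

At s = jω = j200:
quadratic: (j200)² + 72·j200 + 40000 = 0 + j14400 → |·| ≈ 14400, ∠ ≈ 90.00°
|G| = 40000 / 14400 ≈ 2.7778

2.78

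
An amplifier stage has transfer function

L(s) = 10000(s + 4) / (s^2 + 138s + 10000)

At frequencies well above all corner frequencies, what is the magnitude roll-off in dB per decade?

-20 dB/decade

Each pole contributes −20 dB/decade at high frequency; each zero contributes +20 dB/decade.
Net: 1 zero(s) − 2 pole(s) → -20 dB/decade.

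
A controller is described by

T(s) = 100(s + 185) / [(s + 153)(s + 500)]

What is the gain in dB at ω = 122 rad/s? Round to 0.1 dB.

-13.2 dB

At s = jω = j122:
zero (s+185): 185 + j122 → |·| = √(185²+122²) = √49109 ≈ 221.61, ∠ = arctan(122/185) ≈ 33.40°
pole (s+153): 153 + j122 → |·| = √(153²+122²) = √38293 ≈ 195.69, ∠ = arctan(122/153) ≈ 38.57°
pole (s+500): 500 + j122 → |·| = √(500²+122²) = √264884 ≈ 514.67, ∠ = arctan(122/500) ≈ 13.71°
|T| = 100 · 221.61 / 1.0072e+05 ≈ 0.22003
Gain = 20 log₁₀(0.22003) ≈ -13.15 dB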